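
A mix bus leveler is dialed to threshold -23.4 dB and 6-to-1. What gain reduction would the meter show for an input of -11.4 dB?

The signal is 12 dB above threshold.
At 6:1, output sits 12/6 = 2 dB above threshold.
So the signal is attenuated by 12 − 2 = 10 dB.

10 dB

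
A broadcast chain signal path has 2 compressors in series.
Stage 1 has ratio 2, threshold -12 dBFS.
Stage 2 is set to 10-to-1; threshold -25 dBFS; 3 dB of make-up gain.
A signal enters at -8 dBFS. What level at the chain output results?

Stage 1: overshoot 4 dB → 4/2 = 2 dB → -10 dBFS.
Stage 2: -10 dBFS is 15 dB over -25 dBFS; at 10:1 that becomes 1.5 dB over, giving -23.5 dBFS; +3 dB make-up → -20.5 dBFS.

-20.5 dBFS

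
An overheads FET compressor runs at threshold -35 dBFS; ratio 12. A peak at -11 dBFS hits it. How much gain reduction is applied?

22 dB

The signal is 24 dB above threshold.
After 12:1 compression the overshoot becomes 24/12 = 2 dB.
So the signal is attenuated by 24 − 2 = 22 dB.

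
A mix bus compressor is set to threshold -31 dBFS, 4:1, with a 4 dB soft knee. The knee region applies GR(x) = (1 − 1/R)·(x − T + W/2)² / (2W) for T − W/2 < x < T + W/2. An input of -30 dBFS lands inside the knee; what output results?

-30.84375 dBFS

x − T + W/2 = -30 − (-31) + 2 = 3.
GR = (1 − 1/4) × 3² / 8 = 0.75 × 9 / 8 = 0.84375 dB.
Output = -30 − 0.84375 = -30.84375 dBFS.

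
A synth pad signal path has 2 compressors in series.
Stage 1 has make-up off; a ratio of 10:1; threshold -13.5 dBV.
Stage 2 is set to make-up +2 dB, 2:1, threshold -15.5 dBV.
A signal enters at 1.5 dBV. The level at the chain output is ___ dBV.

-11.75 dBV

Stage 1: 1.5 dBV is 15 dB over -13.5 dBV; at 10:1 that becomes 1.5 dB over, giving -12 dBV.
Stage 2: -12 dBV is 3.5 dB over -15.5 dBV; at 2:1 that becomes 1.75 dB over, giving -13.75 dBV; +2 dB make-up → -11.75 dBV.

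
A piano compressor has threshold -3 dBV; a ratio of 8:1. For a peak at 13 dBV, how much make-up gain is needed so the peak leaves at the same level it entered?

The peak compresses to -3 + 16/8 = -1 dBV.
To reach 13 dBV requires 13 − (-1) = 14 dB of make-up.

14 dB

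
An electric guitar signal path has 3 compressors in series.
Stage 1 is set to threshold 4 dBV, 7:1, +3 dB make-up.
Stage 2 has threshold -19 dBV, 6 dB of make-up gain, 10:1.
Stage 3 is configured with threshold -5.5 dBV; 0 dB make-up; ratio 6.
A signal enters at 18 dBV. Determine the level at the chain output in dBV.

Stage 1: overshoot 14 dB → 14/7 = 2 dB → 6 dBV; +3 dB make-up → 9 dBV.
Stage 2: overshoot 28 dB → 28/10 = 2.8 dB → -16.2 dBV; +6 dB make-up → -10.2 dBV.
Stage 3: -10.2 dBV ≤ -5.5 dBV, so stage 3 doesn't engage; output -10.2 dBV.

-10.2 dBV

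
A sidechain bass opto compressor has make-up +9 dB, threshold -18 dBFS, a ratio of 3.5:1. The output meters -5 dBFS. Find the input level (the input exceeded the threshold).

Remove make-up: -5 − 9 = -14 dBFS.
That's 4 dB above the -18 dBFS threshold.
Input overshoot = R × output overshoot = 14 dB → input = -18 + 14 = -4 dBFS.

-4 dBFS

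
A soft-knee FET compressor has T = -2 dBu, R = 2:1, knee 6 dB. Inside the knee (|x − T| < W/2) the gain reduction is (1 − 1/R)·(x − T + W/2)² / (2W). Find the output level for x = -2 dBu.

x − T + W/2 = -2 − (-2) + 3 = 3.
GR = (1 − 1/2) × 3² / 12 = 0.5 × 9 / 12 = 0.375 dB.
Output = -2 − 0.375 = -2.375 dBu.

-2.375 dBu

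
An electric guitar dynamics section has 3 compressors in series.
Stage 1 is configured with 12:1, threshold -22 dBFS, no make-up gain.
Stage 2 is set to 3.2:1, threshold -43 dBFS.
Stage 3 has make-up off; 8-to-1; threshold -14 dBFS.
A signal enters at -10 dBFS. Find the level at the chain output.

-36.125 dBFS

Stage 1: overshoot 12 dB → 12/12 = 1 dB → -21 dBFS.
Stage 2: 22 dB above -43 dBFS, reduced 3.2:1 to 6.875 dB above → -36.125 dBFS.
Stage 3: -36.125 dBFS ≤ -14 dBFS, so stage 3 doesn't engage; output -36.125 dBFS.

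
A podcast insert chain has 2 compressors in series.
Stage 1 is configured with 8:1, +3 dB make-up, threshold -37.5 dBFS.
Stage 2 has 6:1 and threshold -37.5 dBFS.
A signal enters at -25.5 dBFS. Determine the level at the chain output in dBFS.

Stage 1: overshoot 12 dB → 12/8 = 1.5 dB → -36 dBFS; +3 dB make-up → -33 dBFS.
Stage 2: 4.5 dB above -37.5 dBFS, reduced 6:1 to 0.75 dB above → -36.75 dBFS.

-36.75 dBFS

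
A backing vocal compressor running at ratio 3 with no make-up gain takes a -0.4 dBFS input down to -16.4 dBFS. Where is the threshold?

-24.4 dBFS

Let T be the threshold. Output overshoot = (input overshoot)/R, so -16.4 − T = (-0.4 − T)/3.
3·(-16.4 − T) = -0.4 − T → 2·T = -49.2 − (-0.4) = -48.8.
T = -48.8/2 = -24.4 dBFS.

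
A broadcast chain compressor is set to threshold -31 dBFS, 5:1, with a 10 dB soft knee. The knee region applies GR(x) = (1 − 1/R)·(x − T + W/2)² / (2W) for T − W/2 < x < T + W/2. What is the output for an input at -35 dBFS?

x − T + W/2 = -35 − (-31) + 5 = 1.
GR = (1 − 1/5) × 1² / 20 = 0.8 × 1 / 20 = 0.04 dB.
Output = -35 − 0.04 = -35.04 dBFS.

-35.04 dBFS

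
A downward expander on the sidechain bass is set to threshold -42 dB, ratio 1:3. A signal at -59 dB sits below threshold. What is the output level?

Undershoot = (-42) − (-59) = 17 dB.
At 1:3, that expands to 51 dB under threshold.
Output = -42 − 51 = -93 dB.

-93 dB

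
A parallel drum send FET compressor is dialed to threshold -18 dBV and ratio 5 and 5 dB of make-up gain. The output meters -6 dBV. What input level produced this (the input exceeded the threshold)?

17 dBV

Remove make-up: -6 − 5 = -11 dBV.
The compressed level sits -11 − (-18) = 7 dB over threshold.
Before 5:1 compression the overshoot was 7 × 5 = 35 dB, so input = -18 + 35 = 17 dBV.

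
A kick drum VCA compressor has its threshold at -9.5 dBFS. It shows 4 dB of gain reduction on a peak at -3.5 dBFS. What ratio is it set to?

3:1

Input overshoot = -3.5 − (-9.5) = 6 dB.
Output overshoot = 6 − 4 = 2 dB.
Ratio = input overshoot / output overshoot = 6 / 2 = 3.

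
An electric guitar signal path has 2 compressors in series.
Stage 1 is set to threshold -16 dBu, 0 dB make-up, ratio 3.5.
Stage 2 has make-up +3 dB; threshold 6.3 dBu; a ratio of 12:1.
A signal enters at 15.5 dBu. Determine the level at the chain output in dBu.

-4 dBu

Stage 1: 31.5 dB above -16 dBu, reduced 3.5:1 to 9 dB above → -7 dBu.
Stage 2: below threshold (-7 ≤ 6.3); passes unchanged; make-up brings it to -4 dBu.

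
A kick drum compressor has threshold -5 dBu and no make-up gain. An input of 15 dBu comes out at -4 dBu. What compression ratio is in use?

20:1

Input overshoot = 15 − (-5) = 20 dB; output overshoot = -4 − (-5) = 1 dB.
Ratio = 20 / 1 = 20.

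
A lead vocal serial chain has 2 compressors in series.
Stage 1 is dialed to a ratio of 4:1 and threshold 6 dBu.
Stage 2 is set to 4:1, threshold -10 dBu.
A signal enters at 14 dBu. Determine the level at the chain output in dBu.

Stage 1: 8 dB above 6 dBu, reduced 4:1 to 2 dB above → 8 dBu.
Stage 2: overshoot 18 dB → 18/4 = 4.5 dB → -5.5 dBu.

-5.5 dBu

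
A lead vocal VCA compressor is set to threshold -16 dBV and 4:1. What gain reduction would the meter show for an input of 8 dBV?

Overshoot = 8 − (-16) = 24 dB.
At 4:1, output sits 24/4 = 6 dB above threshold.
Gain reduction = 24 − 6 = 18 dB.

18 dB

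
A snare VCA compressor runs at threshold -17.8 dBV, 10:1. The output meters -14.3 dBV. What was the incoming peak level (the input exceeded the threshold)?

Post-compression overshoot = -14.3 − (-17.8) = 3.5 dB.
Before 10:1 compression the overshoot was 3.5 × 10 = 35 dB, so input = -17.8 + 35 = 17.2 dBV.

17.2 dBV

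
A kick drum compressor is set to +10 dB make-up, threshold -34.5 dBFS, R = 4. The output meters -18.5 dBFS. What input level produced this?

Remove make-up: -18.5 − 10 = -28.5 dBFS.
The compressed level sits -28.5 − (-34.5) = 6 dB over threshold.
Undo the ratio: input overshoot = 6 × 4 = 24 dB, giving input = -10.5 dBFS.

-10.5 dBFS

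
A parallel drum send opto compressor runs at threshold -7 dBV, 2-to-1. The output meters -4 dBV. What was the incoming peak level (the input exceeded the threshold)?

-1 dBV

The compressed level sits -4 − (-7) = 3 dB over threshold.
Before 2:1 compression the overshoot was 3 × 2 = 6 dB, so input = -7 + 6 = -1 dBV.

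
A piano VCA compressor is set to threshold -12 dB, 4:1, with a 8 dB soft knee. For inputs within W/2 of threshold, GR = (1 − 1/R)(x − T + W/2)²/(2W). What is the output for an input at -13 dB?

x − T + W/2 = -13 − (-12) + 4 = 3.
GR = (1 − 1/4) × 3² / 16 = 0.75 × 9 / 16 = 0.421875 dB.
Output = -13 − 0.421875 = -13.421875 dB.

-13.421875 dB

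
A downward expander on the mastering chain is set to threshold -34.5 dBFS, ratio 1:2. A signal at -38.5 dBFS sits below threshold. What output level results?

Below threshold, a 1:2 expander applies gain = (2−1)×(T − x) of attenuation.
(2−1) × 4 = 4 dB, so output = -38.5 − 4 = -42.5 dBFS.

-42.5 dBFS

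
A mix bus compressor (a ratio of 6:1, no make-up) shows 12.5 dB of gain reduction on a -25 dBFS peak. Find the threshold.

-40 dBFS

Gain reduction = -25 − (-37.5) = 12.5 dB; output overshoot = GR / (R − 1) = 12.5 / 5 = 2.5 dB.
Threshold = output − output overshoot = -37.5 − 2.5 = -40 dBFS.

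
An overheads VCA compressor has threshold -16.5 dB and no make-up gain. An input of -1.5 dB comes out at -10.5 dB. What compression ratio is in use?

2.5:1

Input overshoot = -1.5 − (-16.5) = 15 dB; output overshoot = -10.5 − (-16.5) = 6 dB.
Ratio = 15 / 6 = 2.5.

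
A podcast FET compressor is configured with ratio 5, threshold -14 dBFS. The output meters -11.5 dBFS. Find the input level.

-1.5 dBFS

Post-compression overshoot = -11.5 − (-14) = 2.5 dB.
Input overshoot = R × output overshoot = 12.5 dB → input = -14 + 12.5 = -1.5 dBFS.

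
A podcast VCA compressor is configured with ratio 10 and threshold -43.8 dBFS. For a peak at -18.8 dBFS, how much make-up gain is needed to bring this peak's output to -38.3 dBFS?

3 dB

Without make-up, output = threshold + overshoot/10 = -43.8 + 2.5 = -41.3 dBFS.
Gap to target: 3 dB.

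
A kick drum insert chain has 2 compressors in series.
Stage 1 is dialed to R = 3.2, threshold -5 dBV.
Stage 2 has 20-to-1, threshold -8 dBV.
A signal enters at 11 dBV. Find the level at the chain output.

Stage 1: overshoot 16 dB → 16/3.2 = 5 dB → 0 dBV.
Stage 2: overshoot 8 dB → 8/20 = 0.4 dB → -7.6 dBV.

-7.6 dBV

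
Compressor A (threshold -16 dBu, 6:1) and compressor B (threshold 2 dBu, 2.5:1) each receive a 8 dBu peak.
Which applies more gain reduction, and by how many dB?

A, by 16.4 dB

A: 24 dB over, compressed to 4 dB over, so 20 dB of GR.
B: 6 dB over, compressed to 2.4 dB over, so 3.6 dB of GR.
A reduces 16.4 dB more.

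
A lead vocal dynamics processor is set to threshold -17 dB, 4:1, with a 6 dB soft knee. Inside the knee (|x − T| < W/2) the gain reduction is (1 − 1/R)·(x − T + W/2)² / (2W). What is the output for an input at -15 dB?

x − T + W/2 = -15 − (-17) + 3 = 5.
GR = (1 − 1/4) × 5² / 12 = 0.75 × 25 / 12 = 1.5625 dB.
Output = -15 − 1.5625 = -16.5625 dB.

-16.5625 dB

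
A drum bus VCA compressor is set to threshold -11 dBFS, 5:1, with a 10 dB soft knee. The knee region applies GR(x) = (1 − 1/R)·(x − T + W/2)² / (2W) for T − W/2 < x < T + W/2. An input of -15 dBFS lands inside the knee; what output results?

x − T + W/2 = -15 − (-11) + 5 = 1.
GR = (1 − 1/5) × 1² / 20 = 0.8 × 1 / 20 = 0.04 dB.
Output = -15 − 0.04 = -15.04 dBFS.

-15.04 dBFS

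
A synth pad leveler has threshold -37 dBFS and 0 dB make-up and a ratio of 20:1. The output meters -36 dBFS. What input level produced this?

-17 dBFS

Post-compression overshoot = -36 − (-37) = 1 dB.
Before 20:1 compression the overshoot was 1 × 20 = 20 dB, so input = -37 + 20 = -17 dBFS.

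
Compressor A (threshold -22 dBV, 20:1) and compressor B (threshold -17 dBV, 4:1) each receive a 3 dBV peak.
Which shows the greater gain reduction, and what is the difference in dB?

A, by 8.75 dB

A: 25 dB over, compressed to 1.25 dB over, so 23.75 dB of GR.
B: 20 dB over, compressed to 5 dB over, so 15 dB of GR.
A reduces 8.75 dB more.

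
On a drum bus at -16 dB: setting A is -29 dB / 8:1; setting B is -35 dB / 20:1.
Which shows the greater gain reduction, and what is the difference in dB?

A: 13 dB over, compressed to 1.625 dB over, so 11.375 dB of GR.
B: 19 dB over, compressed to 0.95 dB over, so 18.05 dB of GR.
B reduces 6.675 dB more.

B, by 6.675 dB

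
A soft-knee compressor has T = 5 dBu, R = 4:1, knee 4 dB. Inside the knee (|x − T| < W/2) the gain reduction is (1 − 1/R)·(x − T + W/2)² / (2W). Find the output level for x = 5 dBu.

x − T + W/2 = 5 − 5 + 2 = 2.
GR = (1 − 1/4) × 2² / 8 = 0.75 × 4 / 8 = 0.375 dB.
Output = 5 − 0.375 = 4.625 dBu.

4.625 dBu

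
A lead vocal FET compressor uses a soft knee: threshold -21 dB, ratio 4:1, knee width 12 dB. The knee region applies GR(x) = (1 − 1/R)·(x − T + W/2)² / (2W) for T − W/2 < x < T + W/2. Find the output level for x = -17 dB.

-20.125 dB

x − T + W/2 = -17 − (-21) + 6 = 10.
GR = (1 − 1/4) × 10² / 24 = 0.75 × 100 / 24 = 3.125 dB.
Output = -17 − 3.125 = -20.125 dB.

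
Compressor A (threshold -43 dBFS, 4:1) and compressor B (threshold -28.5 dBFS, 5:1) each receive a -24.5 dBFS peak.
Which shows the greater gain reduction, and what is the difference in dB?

A: GR = 18.5 − 18.5/4 = 13.875 dB.
B: GR = 4 − 4/5 = 3.2 dB.
A reduces 10.675 dB more.

A, by 10.675 dB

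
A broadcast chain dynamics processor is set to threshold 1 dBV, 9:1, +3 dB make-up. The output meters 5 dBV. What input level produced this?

Stripping the +3 dB make-up gives 2 dBV at the gain stage.
That's 1 dB above the 1 dBV threshold.
Undo the ratio: input overshoot = 1 × 9 = 9 dB, giving input = 10 dBV.

10 dBV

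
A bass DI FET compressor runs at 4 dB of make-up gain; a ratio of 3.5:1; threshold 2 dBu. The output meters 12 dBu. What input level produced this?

Remove make-up: 12 − 4 = 8 dBu.
That's 6 dB above the 2 dBu threshold.
Input overshoot = R × output overshoot = 21 dB → input = 2 + 21 = 23 dBu.

23 dBu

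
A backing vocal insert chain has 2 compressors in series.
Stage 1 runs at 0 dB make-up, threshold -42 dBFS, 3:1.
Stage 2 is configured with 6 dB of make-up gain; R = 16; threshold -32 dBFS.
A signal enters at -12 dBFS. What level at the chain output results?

-26 dBFS

Stage 1: -12 dBFS is 30 dB over -42 dBFS; at 3:1 that becomes 10 dB over, giving -32 dBFS.
Stage 2: below threshold (-32 ≤ -32); passes unchanged; make-up brings it to -26 dBFS.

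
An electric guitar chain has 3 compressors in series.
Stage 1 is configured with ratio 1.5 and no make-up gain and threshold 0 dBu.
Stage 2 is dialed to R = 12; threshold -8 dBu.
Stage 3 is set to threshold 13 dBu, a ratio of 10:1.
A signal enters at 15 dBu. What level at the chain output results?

-6.5 dBu

Stage 1: overshoot 15 dB → 15/1.5 = 10 dB → 10 dBu.
Stage 2: 10 dBu is 18 dB over -8 dBu; at 12:1 that becomes 1.5 dB over, giving -6.5 dBu.
Stage 3: -6.5 dBu is at or below the 13 dBu threshold — no compression; output -6.5 dBu.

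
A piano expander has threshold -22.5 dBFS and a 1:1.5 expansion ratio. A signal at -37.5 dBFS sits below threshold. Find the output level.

-45 dBFS

Undershoot = (-22.5) − (-37.5) = 15 dB.
At 1:1.5, that expands to 22.5 dB under threshold.
Output = -22.5 − 22.5 = -45 dBFS.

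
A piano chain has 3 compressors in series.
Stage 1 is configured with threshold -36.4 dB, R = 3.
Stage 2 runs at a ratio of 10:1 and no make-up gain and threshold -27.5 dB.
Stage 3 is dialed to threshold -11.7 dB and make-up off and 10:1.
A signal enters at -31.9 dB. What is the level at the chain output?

Stage 1: -31.9 dB is 4.5 dB over -36.4 dB; at 3:1 that becomes 1.5 dB over, giving -34.9 dB.
Stage 2: -34.9 dB is at or below the -27.5 dB threshold — no compression; output -34.9 dB.
Stage 3: -34.9 dB ≤ -11.7 dB, so stage 3 doesn't engage; output -34.9 dB.

-34.9 dB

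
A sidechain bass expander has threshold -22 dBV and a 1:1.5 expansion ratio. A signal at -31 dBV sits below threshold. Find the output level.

-35.5 dBV

The input is 9 dB below the -22 dBV threshold.
A 1:1.5 expander multiplies undershoot by 1.5: 9 × 1.5 = 13.5 dB below threshold.
Output = -22 − 13.5 = -35.5 dBV.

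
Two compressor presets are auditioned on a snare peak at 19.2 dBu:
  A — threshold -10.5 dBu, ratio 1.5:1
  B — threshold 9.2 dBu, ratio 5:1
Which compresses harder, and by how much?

A: GR = 29.7 − 29.7/1.5 = 9.9 dB.
B: GR = 10 − 10/5 = 8 dB.
A applies 1.9 dB more gain reduction.

A, by 1.9 dB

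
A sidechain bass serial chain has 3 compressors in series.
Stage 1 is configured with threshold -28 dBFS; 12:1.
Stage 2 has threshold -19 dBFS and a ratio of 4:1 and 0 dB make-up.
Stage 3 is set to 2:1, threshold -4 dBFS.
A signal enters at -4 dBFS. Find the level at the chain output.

Stage 1: overshoot 24 dB → 24/12 = 2 dB → -26 dBFS.
Stage 2: -26 dBFS is at or below the -19 dBFS threshold — no compression; output -26 dBFS.
Stage 3: -26 dBFS is at or below the -4 dBFS threshold — no compression; output -26 dBFS.

-26 dBFS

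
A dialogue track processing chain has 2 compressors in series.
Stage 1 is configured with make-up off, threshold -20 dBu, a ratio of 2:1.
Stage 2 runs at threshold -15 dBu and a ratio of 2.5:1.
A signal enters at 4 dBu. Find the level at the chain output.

Stage 1: overshoot 24 dB → 24/2 = 12 dB → -8 dBu.
Stage 2: 7 dB above -15 dBu, reduced 2.5:1 to 2.8 dB above → -12.2 dBu.

-12.2 dBu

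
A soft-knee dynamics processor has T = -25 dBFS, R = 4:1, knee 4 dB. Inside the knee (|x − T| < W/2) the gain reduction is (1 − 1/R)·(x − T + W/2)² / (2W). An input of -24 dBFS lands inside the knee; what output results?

x − T + W/2 = -24 − (-25) + 2 = 3.
GR = (1 − 1/4) × 3² / 8 = 0.75 × 9 / 8 = 0.84375 dB.
Output = -24 − 0.84375 = -24.84375 dBFS.

-24.84375 dBFS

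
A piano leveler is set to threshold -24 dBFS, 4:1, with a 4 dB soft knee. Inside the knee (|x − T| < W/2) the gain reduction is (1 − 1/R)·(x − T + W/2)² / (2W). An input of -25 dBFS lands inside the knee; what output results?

x − T + W/2 = -25 − (-24) + 2 = 1.
GR = (1 − 1/4) × 1² / 8 = 0.75 × 1 / 8 = 0.09375 dB.
Output = -25 − 0.09375 = -25.09375 dBFS.

-25.09375 dBFS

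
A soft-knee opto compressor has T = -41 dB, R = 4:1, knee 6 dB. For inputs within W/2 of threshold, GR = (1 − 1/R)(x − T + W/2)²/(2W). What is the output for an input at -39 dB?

x − T + W/2 = -39 − (-41) + 3 = 5.
GR = (1 − 1/4) × 5² / 12 = 0.75 × 25 / 12 = 1.5625 dB.
Output = -39 − 1.5625 = -40.5625 dB.

-40.5625 dB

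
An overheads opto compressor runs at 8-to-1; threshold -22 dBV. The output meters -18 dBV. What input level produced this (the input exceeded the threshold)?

10 dBV

Post-compression overshoot = -18 − (-22) = 4 dB.
Before 8:1 compression the overshoot was 4 × 8 = 32 dB, so input = -22 + 32 = 10 dBV.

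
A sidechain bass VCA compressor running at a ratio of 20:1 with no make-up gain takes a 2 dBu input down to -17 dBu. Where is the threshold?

-18 dBu

Let T be the threshold. Output overshoot = (input overshoot)/R, so -17 − T = (2 − T)/20.
20·(-17 − T) = 2 − T → 19·T = -340 − 2 = -342.
T = -342/19 = -18 dBu.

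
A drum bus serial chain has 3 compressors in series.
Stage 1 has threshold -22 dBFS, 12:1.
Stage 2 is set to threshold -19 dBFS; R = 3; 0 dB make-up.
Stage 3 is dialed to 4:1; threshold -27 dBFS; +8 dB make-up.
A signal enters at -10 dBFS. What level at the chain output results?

Stage 1: overshoot 12 dB → 12/12 = 1 dB → -21 dBFS.
Stage 2: below threshold (-21 ≤ -19); passes unchanged; output -21 dBFS.
Stage 3: -21 dBFS is 6 dB over -27 dBFS; at 4:1 that becomes 1.5 dB over, giving -25.5 dBFS; +8 dB make-up → -17.5 dBFS.

-17.5 dBFS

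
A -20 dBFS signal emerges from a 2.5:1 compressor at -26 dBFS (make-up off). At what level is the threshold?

-30 dBFS

Input is 10 dB above T (since output overshoot × R = input overshoot: (-26 − T)·2.5 = -20 − T gives T = -30 dBFS).
Check: -30 + (-20 − (-30))/2.5 = -30 + 4 = -26 dBFS. ✓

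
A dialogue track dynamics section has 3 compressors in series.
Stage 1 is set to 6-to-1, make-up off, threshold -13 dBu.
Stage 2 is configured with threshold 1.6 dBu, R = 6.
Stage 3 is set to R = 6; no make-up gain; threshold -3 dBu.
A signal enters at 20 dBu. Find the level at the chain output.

Stage 1: 33 dB above -13 dBu, reduced 6:1 to 5.5 dB above → -7.5 dBu.
Stage 2: below threshold (-7.5 ≤ 1.6); passes unchanged; output -7.5 dBu.
Stage 3: -7.5 dBu ≤ -3 dBu, so stage 3 doesn't engage; output -7.5 dBu.

-7.5 dBu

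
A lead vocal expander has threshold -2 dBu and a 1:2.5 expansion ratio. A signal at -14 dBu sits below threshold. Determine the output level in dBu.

-32 dBu

Undershoot = (-2) − (-14) = 12 dB.
At 1:2.5, that expands to 30 dB under threshold.
Output = -2 − 30 = -32 dBu.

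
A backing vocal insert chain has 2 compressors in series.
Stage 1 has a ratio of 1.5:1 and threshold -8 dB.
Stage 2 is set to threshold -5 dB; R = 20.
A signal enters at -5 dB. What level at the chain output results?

-6 dB

Stage 1: -5 dB is 3 dB over -8 dB; at 1.5:1 that becomes 2 dB over, giving -6 dB.
Stage 2: -6 dB ≤ -5 dB, so stage 2 doesn't engage; output -6 dB.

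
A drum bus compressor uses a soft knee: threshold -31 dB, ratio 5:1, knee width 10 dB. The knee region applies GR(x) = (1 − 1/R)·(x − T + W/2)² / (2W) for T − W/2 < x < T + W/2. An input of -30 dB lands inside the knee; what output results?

x − T + W/2 = -30 − (-31) + 5 = 6.
GR = (1 − 1/5) × 6² / 20 = 0.8 × 36 / 20 = 1.44 dB.
Output = -30 − 1.44 = -31.44 dB.

-31.44 dB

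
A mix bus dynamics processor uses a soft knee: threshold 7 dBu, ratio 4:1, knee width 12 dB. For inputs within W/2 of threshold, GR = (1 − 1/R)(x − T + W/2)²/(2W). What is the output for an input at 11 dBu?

x − T + W/2 = 11 − 7 + 6 = 10.
GR = (1 − 1/4) × 10² / 24 = 0.75 × 100 / 24 = 3.125 dB.
Output = 11 − 3.125 = 7.875 dBu.

7.875 dBu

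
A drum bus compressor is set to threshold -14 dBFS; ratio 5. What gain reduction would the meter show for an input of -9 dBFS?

4 dB

-9 dBFS exceeds the threshold by 5 dB.
A 5:1 ratio leaves 1 dB of that excess.
So the signal is attenuated by 5 − 1 = 4 dB.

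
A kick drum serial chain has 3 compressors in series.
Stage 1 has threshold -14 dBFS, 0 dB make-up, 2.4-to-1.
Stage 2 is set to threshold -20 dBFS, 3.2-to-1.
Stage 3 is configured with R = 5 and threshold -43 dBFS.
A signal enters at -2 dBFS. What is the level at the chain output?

Stage 1: -2 dBFS is 12 dB over -14 dBFS; at 2.4:1 that becomes 5 dB over, giving -9 dBFS.
Stage 2: -9 dBFS is 11 dB over -20 dBFS; at 3.2:1 that becomes 3.4375 dB over, giving -16.5625 dBFS.
Stage 3: -16.5625 dBFS is 26.4375 dB over -43 dBFS; at 5:1 that becomes 5.2875 dB over, giving -37.7125 dBFS.

-37.7125 dBFS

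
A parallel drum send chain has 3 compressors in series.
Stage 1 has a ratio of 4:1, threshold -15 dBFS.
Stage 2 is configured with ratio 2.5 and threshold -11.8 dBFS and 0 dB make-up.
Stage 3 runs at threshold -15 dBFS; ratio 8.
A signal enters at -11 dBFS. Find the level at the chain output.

-14.875 dBFS

Stage 1: overshoot 4 dB → 4/4 = 1 dB → -14 dBFS.
Stage 2: -14 dBFS ≤ -11.8 dBFS, so stage 2 doesn't engage; output -14 dBFS.
Stage 3: -14 dBFS is 1 dB over -15 dBFS; at 8:1 that becomes 0.125 dB over, giving -14.875 dBFS.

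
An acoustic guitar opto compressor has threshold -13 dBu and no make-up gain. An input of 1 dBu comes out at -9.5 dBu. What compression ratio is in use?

Input overshoot = 1 − (-13) = 14 dB; output overshoot = -9.5 − (-13) = 3.5 dB.
Ratio = 14 / 3.5 = 4.

4:1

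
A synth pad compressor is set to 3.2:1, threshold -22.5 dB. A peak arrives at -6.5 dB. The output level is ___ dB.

Overshoot: -6.5 − (-22.5) = 16 dB.
3.2:1 compression reduces that to 16/3.2 = 5 dB over.
Output = -22.5 + 5 = -17.5 dB.

-17.5 dB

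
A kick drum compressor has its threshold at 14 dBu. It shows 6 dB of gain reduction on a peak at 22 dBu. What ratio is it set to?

4:1

Input overshoot = 22 − 14 = 8 dB.
Output overshoot = 8 − 6 = 2 dB.
Ratio = input overshoot / output overshoot = 8 / 2 = 4.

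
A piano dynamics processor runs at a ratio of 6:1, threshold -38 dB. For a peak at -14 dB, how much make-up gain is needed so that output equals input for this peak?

Without make-up, output = threshold + overshoot/6 = -38 + 4 = -34 dB.
Gap to target: 20 dB.

20 dB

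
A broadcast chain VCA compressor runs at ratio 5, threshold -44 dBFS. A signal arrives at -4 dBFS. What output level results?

-36 dBFS

Overshoot: -4 − (-44) = 40 dB.
The 40 dB excess becomes 8 dB after 5:1 reduction.
So the level is -44 + 8 = -36 dBFS.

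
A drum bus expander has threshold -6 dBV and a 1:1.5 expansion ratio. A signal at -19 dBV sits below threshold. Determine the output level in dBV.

The input is 13 dB below the -6 dBV threshold.
A 1:1.5 expander multiplies undershoot by 1.5: 13 × 1.5 = 19.5 dB below threshold.
Output = -6 − 19.5 = -25.5 dBV.

-25.5 dBV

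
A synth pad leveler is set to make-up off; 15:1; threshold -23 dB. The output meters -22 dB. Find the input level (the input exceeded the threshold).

-8 dB

Post-compression overshoot = -22 − (-23) = 1 dB.
Before 15:1 compression the overshoot was 1 × 15 = 15 dB, so input = -23 + 15 = -8 dB.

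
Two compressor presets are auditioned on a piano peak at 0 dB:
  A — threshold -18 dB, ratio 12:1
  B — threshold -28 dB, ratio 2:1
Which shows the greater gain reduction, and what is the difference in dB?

A, by 2.5 dB

A: 18 dB over, compressed to 1.5 dB over, so 16.5 dB of GR.
B: 28 dB over, compressed to 14 dB over, so 14 dB of GR.
A reduces 2.5 dB more.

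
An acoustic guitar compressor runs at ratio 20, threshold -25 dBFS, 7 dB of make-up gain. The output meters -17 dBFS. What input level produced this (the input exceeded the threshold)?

-5 dBFS

Remove make-up: -17 − 7 = -24 dBFS.
The compressed level sits -24 − (-25) = 1 dB over threshold.
Undo the ratio: input overshoot = 1 × 20 = 20 dB, giving input = -5 dBFS.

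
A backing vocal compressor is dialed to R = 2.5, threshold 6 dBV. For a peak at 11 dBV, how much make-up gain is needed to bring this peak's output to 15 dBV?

Without make-up, output = threshold + overshoot/2.5 = 6 + 2 = 8 dBV.
Gap to target: 7 dB.

7 dB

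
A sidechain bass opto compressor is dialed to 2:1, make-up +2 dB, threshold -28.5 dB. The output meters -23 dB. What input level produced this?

Stripping the +2 dB make-up gives -25 dB at the gain stage.
Post-compression overshoot = -25 − (-28.5) = 3.5 dB.
Input overshoot = R × output overshoot = 7 dB → input = -28.5 + 7 = -21.5 dB.

-21.5 dB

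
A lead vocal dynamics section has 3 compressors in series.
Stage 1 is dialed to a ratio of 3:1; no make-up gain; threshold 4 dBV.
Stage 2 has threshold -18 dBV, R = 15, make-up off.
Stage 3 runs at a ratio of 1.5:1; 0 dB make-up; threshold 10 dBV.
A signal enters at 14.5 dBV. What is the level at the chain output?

-16.3 dBV

Stage 1: 10.5 dB above 4 dBV, reduced 3:1 to 3.5 dB above → 7.5 dBV.
Stage 2: overshoot 25.5 dB → 25.5/15 = 1.7 dB → -16.3 dBV.
Stage 3: below threshold (-16.3 ≤ 10); passes unchanged; output -16.3 dBV.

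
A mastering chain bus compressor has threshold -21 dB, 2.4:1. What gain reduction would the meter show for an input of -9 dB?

Overshoot = -9 − (-21) = 12 dB.
A 2.4:1 ratio leaves 5 dB of that excess.
Gain reduction = 12 − 5 = 7 dB.

7 dB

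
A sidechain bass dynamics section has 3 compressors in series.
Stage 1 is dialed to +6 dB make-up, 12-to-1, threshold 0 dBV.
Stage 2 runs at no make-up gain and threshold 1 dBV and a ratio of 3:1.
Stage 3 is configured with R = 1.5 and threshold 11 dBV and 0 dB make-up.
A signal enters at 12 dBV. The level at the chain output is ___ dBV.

3 dBV

Stage 1: 12 dBV is 12 dB over 0 dBV; at 12:1 that becomes 1 dB over, giving 1 dBV; +6 dB make-up → 7 dBV.
Stage 2: overshoot 6 dB → 6/3 = 2 dB → 3 dBV.
Stage 3: 3 dBV ≤ 11 dBV, so stage 3 doesn't engage; output 3 dBV.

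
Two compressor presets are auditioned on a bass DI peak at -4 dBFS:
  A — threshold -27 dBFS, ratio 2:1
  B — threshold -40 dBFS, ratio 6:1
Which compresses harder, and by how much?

A: 23 dB over, compressed to 11.5 dB over, so 11.5 dB of GR.
B: 36 dB over, compressed to 6 dB over, so 30 dB of GR.
B reduces 18.5 dB more.

B, by 18.5 dB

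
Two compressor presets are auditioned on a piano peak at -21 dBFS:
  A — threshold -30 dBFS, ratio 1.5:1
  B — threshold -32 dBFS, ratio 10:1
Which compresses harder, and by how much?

B, by 6.9 dB

A: overshoot 9 dB → output overshoot 6 dB → GR 3 dB.
B: overshoot 11 dB → output overshoot 1.1 dB → GR 9.9 dB.
Difference: 6.9 dB in favour of B.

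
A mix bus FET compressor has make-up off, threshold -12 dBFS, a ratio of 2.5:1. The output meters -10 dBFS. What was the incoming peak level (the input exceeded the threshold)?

The compressed level sits -10 − (-12) = 2 dB over threshold.
Undo the ratio: input overshoot = 2 × 2.5 = 5 dB, giving input = -7 dBFS.

-7 dBFS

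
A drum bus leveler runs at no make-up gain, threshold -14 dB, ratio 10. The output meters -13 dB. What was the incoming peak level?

Post-compression overshoot = -13 − (-14) = 1 dB.
Before 10:1 compression the overshoot was 1 × 10 = 10 dB, so input = -14 + 10 = -4 dB.

-4 dB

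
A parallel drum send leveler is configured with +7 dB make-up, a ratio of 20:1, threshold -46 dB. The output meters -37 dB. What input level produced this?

-6 dB

Stripping the +7 dB make-up gives -44 dB at the gain stage.
Post-compression overshoot = -44 − (-46) = 2 dB.
Undo the ratio: input overshoot = 2 × 20 = 40 dB, giving input = -6 dB.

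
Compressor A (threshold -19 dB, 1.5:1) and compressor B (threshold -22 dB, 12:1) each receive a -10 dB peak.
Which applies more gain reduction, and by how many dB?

A: overshoot 9 dB → output overshoot 6 dB → GR 3 dB.
B: overshoot 12 dB → output overshoot 1 dB → GR 11 dB.
B applies 8 dB more gain reduction.

B, by 8 dB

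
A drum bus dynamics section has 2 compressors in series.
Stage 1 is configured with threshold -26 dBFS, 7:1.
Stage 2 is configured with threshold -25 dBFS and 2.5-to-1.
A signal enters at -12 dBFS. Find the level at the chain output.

-24.6 dBFS

Stage 1: overshoot 14 dB → 14/7 = 2 dB → -24 dBFS.
Stage 2: -24 dBFS is 1 dB over -25 dBFS; at 2.5:1 that becomes 0.4 dB over, giving -24.6 dBFS.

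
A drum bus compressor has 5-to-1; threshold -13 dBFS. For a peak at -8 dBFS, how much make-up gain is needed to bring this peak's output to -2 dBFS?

The peak compresses to -13 + 5/5 = -12 dBFS.
To reach -2 dBFS requires -2 − (-12) = 10 dB of make-up.

10 dB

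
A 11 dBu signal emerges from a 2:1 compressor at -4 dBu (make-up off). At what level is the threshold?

Gain reduction = 11 − (-4) = 15 dB; output overshoot = GR / (R − 1) = 15 / 1 = 15 dB.
Threshold = output − output overshoot = -4 − 15 = -19 dBu.

-19 dBu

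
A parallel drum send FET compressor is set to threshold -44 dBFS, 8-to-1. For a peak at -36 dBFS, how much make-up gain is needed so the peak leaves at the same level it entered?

7 dB

The peak compresses to -44 + 8/8 = -43 dBFS.
To reach -36 dBFS requires -36 − (-43) = 7 dB of make-up.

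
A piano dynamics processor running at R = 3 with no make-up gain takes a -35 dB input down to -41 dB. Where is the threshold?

-44 dB

Let T be the threshold. Output overshoot = (input overshoot)/R, so -41 − T = (-35 − T)/3.
3·(-41 − T) = -35 − T → 2·T = -123 − (-35) = -88.
T = -88/2 = -44 dB.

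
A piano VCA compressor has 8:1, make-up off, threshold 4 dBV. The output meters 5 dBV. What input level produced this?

That's 1 dB above the 4 dBV threshold.
Before 8:1 compression the overshoot was 1 × 8 = 8 dB, so input = 4 + 8 = 12 dBV.

12 dBV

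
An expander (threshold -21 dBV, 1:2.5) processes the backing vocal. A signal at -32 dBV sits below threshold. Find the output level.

Below threshold, a 1:2.5 expander applies gain = (2.5−1)×(T − x) of attenuation.
(2.5−1) × 11 = 16.5 dB, so output = -32 − 16.5 = -48.5 dBV.

-48.5 dBV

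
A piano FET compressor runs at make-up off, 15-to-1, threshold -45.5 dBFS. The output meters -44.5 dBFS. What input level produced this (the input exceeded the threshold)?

-30.5 dBFS

The compressed level sits -44.5 − (-45.5) = 1 dB over threshold.
Input overshoot = R × output overshoot = 15 dB → input = -45.5 + 15 = -30.5 dBFS.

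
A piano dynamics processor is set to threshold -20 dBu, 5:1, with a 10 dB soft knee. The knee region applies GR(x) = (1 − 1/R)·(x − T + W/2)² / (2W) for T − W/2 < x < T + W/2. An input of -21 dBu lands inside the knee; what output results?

-21.64 dBu

x − T + W/2 = -21 − (-20) + 5 = 4.
GR = (1 − 1/5) × 4² / 20 = 0.8 × 16 / 20 = 0.64 dB.
Output = -21 − 0.64 = -21.64 dBu.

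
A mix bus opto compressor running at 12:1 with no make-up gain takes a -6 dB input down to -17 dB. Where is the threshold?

-18 dB

Gain reduction = -6 − (-17) = 11 dB; output overshoot = GR / (R − 1) = 11 / 11 = 1 dB.
Threshold = output − output overshoot = -17 − 1 = -18 dB.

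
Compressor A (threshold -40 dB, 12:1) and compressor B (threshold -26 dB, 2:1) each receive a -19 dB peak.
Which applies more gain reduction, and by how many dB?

A: 21 dB over, compressed to 1.75 dB over, so 19.25 dB of GR.
B: 7 dB over, compressed to 3.5 dB over, so 3.5 dB of GR.
A applies 15.75 dB more gain reduction.

A, by 15.75 dB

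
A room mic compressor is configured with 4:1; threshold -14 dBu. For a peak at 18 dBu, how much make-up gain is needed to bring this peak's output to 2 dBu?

Overshoot 32 dB → 32/4 = 8 dB after compression, so the compressed level is -14 + 8 = -6 dBu.
Make-up = target − compressed = 2 − (-6) = 8 dB.

8 dB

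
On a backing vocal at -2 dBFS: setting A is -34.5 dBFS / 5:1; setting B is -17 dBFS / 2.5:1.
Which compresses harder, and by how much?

A, by 17 dB

A: overshoot 32.5 dB → output overshoot 6.5 dB → GR 26 dB.
B: overshoot 15 dB → output overshoot 6 dB → GR 9 dB.
A applies 17 dB more gain reduction.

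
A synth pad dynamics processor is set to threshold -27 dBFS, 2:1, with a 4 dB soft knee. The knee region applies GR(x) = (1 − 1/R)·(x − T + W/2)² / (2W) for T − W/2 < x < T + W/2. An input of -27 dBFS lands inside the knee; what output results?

-27.25 dBFS

x − T + W/2 = -27 − (-27) + 2 = 2.
GR = (1 − 1/2) × 2² / 8 = 0.5 × 4 / 8 = 0.25 dB.
Output = -27 − 0.25 = -27.25 dBFS.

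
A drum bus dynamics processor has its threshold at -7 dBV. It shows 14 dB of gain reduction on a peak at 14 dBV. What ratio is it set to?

Input overshoot = 14 − (-7) = 21 dB.
Output overshoot = 21 − 14 = 7 dB.
Ratio = input overshoot / output overshoot = 21 / 7 = 3.

3:1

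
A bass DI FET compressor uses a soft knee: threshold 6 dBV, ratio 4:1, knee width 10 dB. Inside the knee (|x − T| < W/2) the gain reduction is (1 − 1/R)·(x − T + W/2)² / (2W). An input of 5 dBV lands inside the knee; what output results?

x − T + W/2 = 5 − 6 + 5 = 4.
GR = (1 − 1/4) × 4² / 20 = 0.75 × 16 / 20 = 0.6 dB.
Output = 5 − 0.6 = 4.4 dBV.

4.4 dBV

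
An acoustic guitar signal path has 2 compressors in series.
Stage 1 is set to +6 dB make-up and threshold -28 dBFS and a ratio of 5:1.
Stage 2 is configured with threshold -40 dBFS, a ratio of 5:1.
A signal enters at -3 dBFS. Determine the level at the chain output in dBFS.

Stage 1: overshoot 25 dB → 25/5 = 5 dB → -23 dBFS; +6 dB make-up → -17 dBFS.
Stage 2: overshoot 23 dB → 23/5 = 4.6 dB → -35.4 dBFS.

-35.4 dBFS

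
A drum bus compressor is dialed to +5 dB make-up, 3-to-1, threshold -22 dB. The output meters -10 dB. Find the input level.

Remove make-up: -10 − 5 = -15 dB.
The compressed level sits -15 − (-22) = 7 dB over threshold.
Before 3:1 compression the overshoot was 7 × 3 = 21 dB, so input = -22 + 21 = -1 dB.

-1 dB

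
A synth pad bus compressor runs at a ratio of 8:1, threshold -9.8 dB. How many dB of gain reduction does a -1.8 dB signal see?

7 dB

The signal is 8 dB above threshold.
A 8:1 ratio leaves 1 dB of that excess.
GR = overshoot in − overshoot out = 8 − 1 = 7 dB.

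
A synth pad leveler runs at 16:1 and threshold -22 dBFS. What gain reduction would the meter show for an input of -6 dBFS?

15 dB

Overshoot = -6 − (-22) = 16 dB.
A 16:1 ratio leaves 1 dB of that excess.
GR = overshoot in − overshoot out = 16 − 1 = 15 dB.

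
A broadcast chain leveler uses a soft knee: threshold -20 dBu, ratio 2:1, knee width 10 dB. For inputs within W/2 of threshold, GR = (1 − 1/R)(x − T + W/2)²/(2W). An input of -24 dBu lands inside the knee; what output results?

-24.025 dBu

x − T + W/2 = -24 − (-20) + 5 = 1.
GR = (1 − 1/2) × 1² / 20 = 0.5 × 1 / 20 = 0.025 dB.
Output = -24 − 0.025 = -24.025 dBu.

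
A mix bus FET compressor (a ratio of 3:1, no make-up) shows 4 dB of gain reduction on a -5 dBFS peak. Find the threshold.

-11 dBFS

Input is 6 dB above T (since output overshoot × R = input overshoot: (-9 − T)·3 = -5 − T gives T = -11 dBFS).
Check: -11 + (-5 − (-11))/3 = -11 + 2 = -9 dBFS. ✓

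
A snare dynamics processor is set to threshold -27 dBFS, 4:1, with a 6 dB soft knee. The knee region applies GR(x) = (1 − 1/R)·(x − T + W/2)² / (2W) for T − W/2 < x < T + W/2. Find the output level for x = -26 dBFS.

x − T + W/2 = -26 − (-27) + 3 = 4.
GR = (1 − 1/4) × 4² / 12 = 0.75 × 16 / 12 = 1 dB.
Output = -26 − 1 = -27 dBFS.

-27 dBFS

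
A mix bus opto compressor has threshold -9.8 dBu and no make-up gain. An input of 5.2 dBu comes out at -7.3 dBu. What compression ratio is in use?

Input overshoot = 5.2 − (-9.8) = 15 dB; output overshoot = -7.3 − (-9.8) = 2.5 dB.
Ratio = 15 / 2.5 = 6.

6:1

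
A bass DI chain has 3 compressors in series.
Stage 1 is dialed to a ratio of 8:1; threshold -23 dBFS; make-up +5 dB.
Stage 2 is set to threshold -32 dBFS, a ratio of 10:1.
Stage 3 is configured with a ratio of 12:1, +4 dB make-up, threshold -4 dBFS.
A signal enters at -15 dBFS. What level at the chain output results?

Stage 1: 8 dB above -23 dBFS, reduced 8:1 to 1 dB above → -22 dBFS; +5 dB make-up → -17 dBFS.
Stage 2: 15 dB above -32 dBFS, reduced 10:1 to 1.5 dB above → -30.5 dBFS.
Stage 3: below threshold (-30.5 ≤ -4); passes unchanged; make-up brings it to -26.5 dBFS.

-26.5 dBFS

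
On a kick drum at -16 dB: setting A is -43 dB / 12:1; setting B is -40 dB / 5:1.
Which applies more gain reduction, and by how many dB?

A: overshoot 27 dB → output overshoot 2.25 dB → GR 24.75 dB.
B: overshoot 24 dB → output overshoot 4.8 dB → GR 19.2 dB.
Difference: 5.55 dB in favour of A.

A, by 5.55 dB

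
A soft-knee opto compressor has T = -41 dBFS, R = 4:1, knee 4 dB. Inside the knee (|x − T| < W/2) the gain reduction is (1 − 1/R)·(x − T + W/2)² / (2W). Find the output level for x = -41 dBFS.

-41.375 dBFS

x − T + W/2 = -41 − (-41) + 2 = 2.
GR = (1 − 1/4) × 2² / 8 = 0.75 × 4 / 8 = 0.375 dB.
Output = -41 − 0.375 = -41.375 dBFS.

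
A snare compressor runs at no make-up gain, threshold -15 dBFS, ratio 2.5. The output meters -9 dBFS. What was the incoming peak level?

That's 6 dB above the -15 dBFS threshold.
Undo the ratio: input overshoot = 6 × 2.5 = 15 dB, giving input = 0 dBFS.

0 dBFS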